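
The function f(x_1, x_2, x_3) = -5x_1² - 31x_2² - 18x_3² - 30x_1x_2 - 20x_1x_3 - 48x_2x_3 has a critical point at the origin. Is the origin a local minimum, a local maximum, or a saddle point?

The Hessian at the origin is H = [[-10, -30, -20], [-30, -62, -48], [-20, -48, -36]].
Applying the same elementary operations to the rows and columns of H produces a congruent diagonal matrix with entries -10, 28, -8/7.
So there are 1 positive, 2 negative pivots.
H is indefinite, so the origin is a saddle point.

saddle point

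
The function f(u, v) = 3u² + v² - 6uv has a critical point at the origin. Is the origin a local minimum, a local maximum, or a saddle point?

saddle point

The Hessian at the origin is H = [[6, -6], [-6, 2]].
det H = 6·2 − (-6)² = -24 < 0, so H is indefinite.
Therefore the origin is a saddle point.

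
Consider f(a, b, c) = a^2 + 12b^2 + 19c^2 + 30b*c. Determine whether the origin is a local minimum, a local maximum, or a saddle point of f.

local minimum

The Hessian at the origin is H = [[2, 0, 0], [0, 24, 30], [0, 30, 38]].
Applying the same elementary operations to the rows and columns of H produces a congruent diagonal matrix with entries 2, 24, 1/2.
That gives 3 positive pivots.
H is positive definite, so the origin is a strict local minimum.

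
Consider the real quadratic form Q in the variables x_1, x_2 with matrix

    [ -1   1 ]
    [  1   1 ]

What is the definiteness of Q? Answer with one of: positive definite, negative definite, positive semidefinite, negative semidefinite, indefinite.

Symmetric row and column elimination reduces A to a congruent diagonal form with pivots -1, 2.
That gives 1 positive, 1 negative pivots.
Hence Q is indefinite.

indefinite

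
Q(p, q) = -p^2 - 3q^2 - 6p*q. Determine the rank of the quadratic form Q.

2

The symmetric matrix is A = [[-1, -3], [-3, -3]].
Congruent diagonalization of A (simultaneous row and column reduction) yields pivots -1, 6.
That gives 1 positive, 1 negative pivots.
The rank is the number of nonzero pivots: 2.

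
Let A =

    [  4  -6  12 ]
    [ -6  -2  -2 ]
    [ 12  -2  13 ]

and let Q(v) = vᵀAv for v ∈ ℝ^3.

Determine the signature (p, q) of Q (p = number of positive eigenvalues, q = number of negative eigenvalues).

(2, 1)

Row-reducing A symmetrically gives the diagonal entries 4, -11, 3/11.
Counting signs: 2 positive, 1 negative.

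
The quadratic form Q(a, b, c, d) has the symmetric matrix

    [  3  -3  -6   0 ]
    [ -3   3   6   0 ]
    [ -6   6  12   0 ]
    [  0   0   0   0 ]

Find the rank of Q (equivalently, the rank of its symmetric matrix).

Applying the same elementary operations to the rows and columns of A produces a congruent diagonal matrix with entries 3, 0, 0, 0.
So there are 1 positive, 3 zero pivots.
The rank is the number of nonzero pivots: 1.

1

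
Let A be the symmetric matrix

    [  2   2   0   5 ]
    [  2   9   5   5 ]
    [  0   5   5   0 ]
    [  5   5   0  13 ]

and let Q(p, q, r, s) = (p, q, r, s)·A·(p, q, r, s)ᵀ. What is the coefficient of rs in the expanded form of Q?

The coefficient of rs is A[3,4] + A[4,3] = 2·0 = 0.

0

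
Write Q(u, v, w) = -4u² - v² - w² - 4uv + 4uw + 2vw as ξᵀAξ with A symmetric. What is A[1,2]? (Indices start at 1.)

-2

The coefficient of u·v in Q is -4. For a symmetric A this equals A[1,2] + A[2,1] = 2·A[1,2].
So A[1,2] = -4/2 = -2.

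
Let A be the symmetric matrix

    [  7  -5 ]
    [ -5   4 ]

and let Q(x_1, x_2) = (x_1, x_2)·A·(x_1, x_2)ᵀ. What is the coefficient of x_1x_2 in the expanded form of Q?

The coefficient of x_1x_2 is A[1,2] + A[2,1] = 2·(-5) = -10.

-10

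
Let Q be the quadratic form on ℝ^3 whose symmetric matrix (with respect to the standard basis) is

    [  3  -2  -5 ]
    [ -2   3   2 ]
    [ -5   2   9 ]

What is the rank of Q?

Congruent diagonalization of A (simultaneous row and column reduction) yields pivots 3, 5/3, -2/5.
Counting signs: 2 positive, 1 negative.
The rank is the number of nonzero pivots: 3.

3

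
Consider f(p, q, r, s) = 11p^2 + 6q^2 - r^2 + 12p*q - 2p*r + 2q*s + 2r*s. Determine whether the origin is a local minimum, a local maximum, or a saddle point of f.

saddle point

The Hessian at the origin is H = [[22, 12, -2, 0], [12, 12, 0, 2], [-2, 0, -2, 2], [0, 2, 2, 0]].
Row-reducing H symmetrically gives the diagonal entries 22, 60/11, -12/5, 1/3.
That gives 3 positive, 1 negative pivots.
H is indefinite, so the origin is a saddle point.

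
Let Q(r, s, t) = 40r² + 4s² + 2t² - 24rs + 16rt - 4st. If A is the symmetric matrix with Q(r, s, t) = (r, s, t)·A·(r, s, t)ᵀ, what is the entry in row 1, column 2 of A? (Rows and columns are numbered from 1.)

The coefficient of r·s in Q is -24. For a symmetric A this equals A[1,2] + A[2,1] = 2·A[1,2].
So A[1,2] = -24/2 = -12.

-12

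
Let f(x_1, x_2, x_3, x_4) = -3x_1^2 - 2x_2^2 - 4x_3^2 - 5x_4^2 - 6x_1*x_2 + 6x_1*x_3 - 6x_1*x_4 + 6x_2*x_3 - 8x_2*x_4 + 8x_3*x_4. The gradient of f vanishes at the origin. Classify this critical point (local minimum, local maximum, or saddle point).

saddle point

The Hessian at the origin is H = [[-6, -6, 6, -6], [-6, -4, 6, -8], [6, 6, -8, 8], [-6, -8, 8, -10]].
Congruent diagonalization of H (simultaneous row and column reduction) yields pivots -6, 2, -2, -4.
So there are 1 positive, 3 negative pivots.
H is indefinite, so the origin is a saddle point.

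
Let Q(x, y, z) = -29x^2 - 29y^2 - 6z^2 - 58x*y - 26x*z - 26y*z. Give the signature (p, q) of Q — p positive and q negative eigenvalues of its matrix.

(0, 2)

The associated matrix is A = [[-29, -29, -13], [-29, -29, -13], [-13, -13, -6]].
Applying the same elementary operations to the rows and columns of A produces a congruent diagonal matrix with entries -29, 0, -5/29.
Counting signs: 2 negative, 1 zero.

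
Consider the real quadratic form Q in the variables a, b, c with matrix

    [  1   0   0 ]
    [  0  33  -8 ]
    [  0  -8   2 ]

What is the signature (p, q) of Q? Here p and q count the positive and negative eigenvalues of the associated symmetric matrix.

Applying the same elementary operations to the rows and columns of A produces a congruent diagonal matrix with entries 1, 33, 2/33.
That gives 3 positive pivots.

(3, 0)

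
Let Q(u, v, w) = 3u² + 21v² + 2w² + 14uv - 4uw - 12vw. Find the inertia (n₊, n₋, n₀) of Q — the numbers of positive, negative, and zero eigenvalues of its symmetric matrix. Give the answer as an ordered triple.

Write A = [[3, 7, -2], [7, 21, -6], [-2, -6, 2]].
Symmetric row and column elimination reduces A to a congruent diagonal form with pivots 3, 14/3, 2/7.
Counting signs: 3 positive.

(3, 0, 0)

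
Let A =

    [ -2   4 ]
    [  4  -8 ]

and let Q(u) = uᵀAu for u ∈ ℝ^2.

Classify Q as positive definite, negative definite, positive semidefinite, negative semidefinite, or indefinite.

negative semidefinite

Row-reducing A symmetrically gives the diagonal entries -2, 0.
That gives 1 negative, 1 zero pivots.
Hence Q is negative semidefinite.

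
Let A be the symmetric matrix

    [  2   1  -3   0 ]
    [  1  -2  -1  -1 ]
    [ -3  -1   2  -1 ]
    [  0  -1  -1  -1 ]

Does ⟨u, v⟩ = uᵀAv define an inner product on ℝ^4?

no

Symmetric row and column elimination reduces A to a congruent diagonal form with pivots 2, -5/2, -12/5, 0.
Counting signs: 1 positive, 2 negative, 1 zero.
Hence Q is indefinite.
⟨·,·⟩ is an inner product exactly when A is positive definite.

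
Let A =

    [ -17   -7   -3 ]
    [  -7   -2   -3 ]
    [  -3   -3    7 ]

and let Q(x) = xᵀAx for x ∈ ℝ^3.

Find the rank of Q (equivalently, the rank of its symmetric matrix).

Congruent diagonalization of A (simultaneous row and column reduction) yields pivots -17, 15/17, 4.
That gives 2 positive, 1 negative pivots.
The rank is the number of nonzero pivots: 3.

3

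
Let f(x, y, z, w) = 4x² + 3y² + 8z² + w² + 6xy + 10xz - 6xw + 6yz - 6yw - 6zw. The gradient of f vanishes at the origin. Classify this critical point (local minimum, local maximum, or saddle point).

saddle point

The Hessian at the origin is H = [[8, 6, 10, -6], [6, 6, 6, -6], [10, 6, 16, -6], [-6, -6, -6, 2]].
Applying the same elementary operations to the rows and columns of H produces a congruent diagonal matrix with entries 8, 3/2, 2, -4.
Counting signs: 3 positive, 1 negative.
H is indefinite, so the origin is a saddle point.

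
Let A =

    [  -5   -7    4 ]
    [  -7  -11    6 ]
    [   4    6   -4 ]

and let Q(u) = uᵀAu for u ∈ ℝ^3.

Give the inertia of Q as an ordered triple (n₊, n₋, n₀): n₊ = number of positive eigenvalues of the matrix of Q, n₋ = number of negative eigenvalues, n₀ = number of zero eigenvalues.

(0, 3, 0)

An LDLᵀ factorisation of A has diagonal entries -5, -6/5, -2/3.
That gives 3 negative pivots.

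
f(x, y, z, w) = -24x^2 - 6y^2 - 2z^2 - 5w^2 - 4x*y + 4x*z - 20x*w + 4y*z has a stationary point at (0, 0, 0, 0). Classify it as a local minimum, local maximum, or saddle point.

local maximum

The Hessian at the origin is H = [[-48, -4, 4, -20], [-4, -12, 4, 0], [4, 4, -4, 0], [-20, 0, 0, -10]].
Congruent diagonalization of H (simultaneous row and column reduction) yields pivots -48, -35/3, -88/35, -10/11.
So there are 4 negative pivots.
H is negative definite, so the origin is a strict local maximum.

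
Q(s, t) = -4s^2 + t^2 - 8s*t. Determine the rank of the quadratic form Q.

2

Write A = [[-4, -4], [-4, 1]].
Congruent diagonalization of A (simultaneous row and column reduction) yields pivots -4, 5.
Counting signs: 1 positive, 1 negative.
The rank is the number of nonzero pivots: 2.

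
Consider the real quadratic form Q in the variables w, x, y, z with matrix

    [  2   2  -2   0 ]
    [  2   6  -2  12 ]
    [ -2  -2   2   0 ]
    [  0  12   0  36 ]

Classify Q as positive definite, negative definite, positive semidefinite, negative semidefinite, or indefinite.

Symmetric row and column elimination reduces A to a congruent diagonal form with pivots 2, 4, 0, 0.
So there are 2 positive, 2 zero pivots.
Hence Q is positive semidefinite.

positive semidefinite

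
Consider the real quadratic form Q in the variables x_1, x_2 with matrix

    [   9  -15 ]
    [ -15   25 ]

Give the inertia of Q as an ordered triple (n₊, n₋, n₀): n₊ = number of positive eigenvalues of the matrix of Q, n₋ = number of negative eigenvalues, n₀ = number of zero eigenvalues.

(1, 0, 1)

Row-reducing A symmetrically gives the diagonal entries 9, 0.
Counting signs: 1 positive, 1 zero.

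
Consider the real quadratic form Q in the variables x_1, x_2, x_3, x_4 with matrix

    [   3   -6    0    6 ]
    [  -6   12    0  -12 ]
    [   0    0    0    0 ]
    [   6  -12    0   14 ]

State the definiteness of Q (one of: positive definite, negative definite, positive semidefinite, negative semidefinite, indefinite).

Row-reducing A symmetrically gives the diagonal entries 3, 0, 0, 2.
Counting signs: 2 positive, 2 zero.
Hence Q is positive semidefinite.

positive semidefinite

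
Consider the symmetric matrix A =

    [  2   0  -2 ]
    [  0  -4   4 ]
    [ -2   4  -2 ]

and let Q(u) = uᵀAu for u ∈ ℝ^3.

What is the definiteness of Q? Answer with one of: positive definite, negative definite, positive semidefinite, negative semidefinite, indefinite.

indefinite

Applying the same elementary operations to the rows and columns of A produces a congruent diagonal matrix with entries 2, -4, 0.
That gives 1 positive, 1 negative, 1 zero pivots.
Hence Q is indefinite.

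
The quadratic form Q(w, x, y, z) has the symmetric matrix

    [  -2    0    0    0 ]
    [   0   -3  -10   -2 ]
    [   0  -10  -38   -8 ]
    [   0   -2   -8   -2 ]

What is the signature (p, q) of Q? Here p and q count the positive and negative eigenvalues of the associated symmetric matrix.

(0, 4)

Applying the same elementary operations to the rows and columns of A produces a congruent diagonal matrix with entries -2, -3, -14/3, -2/7.
So there are 4 negative pivots.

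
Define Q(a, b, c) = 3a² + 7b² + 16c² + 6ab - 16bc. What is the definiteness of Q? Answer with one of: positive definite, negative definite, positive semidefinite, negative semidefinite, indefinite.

The associated matrix is A = [[3, 3, 0], [3, 7, -8], [0, -8, 16]].
Symmetric row and column elimination reduces A to a congruent diagonal form with pivots 3, 4, 0.
Counting signs: 2 positive, 1 zero.
Hence Q is positive semidefinite.

positive semidefinite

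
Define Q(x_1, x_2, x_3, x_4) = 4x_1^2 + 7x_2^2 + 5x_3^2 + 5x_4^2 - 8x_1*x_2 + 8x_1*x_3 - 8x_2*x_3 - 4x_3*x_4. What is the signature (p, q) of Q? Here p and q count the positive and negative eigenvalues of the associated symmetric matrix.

(4, 0)

Write A = [[4, -4, 4, 0], [-4, 7, -4, 0], [4, -4, 5, -2], [0, 0, -2, 5]].
Applying the same elementary operations to the rows and columns of A produces a congruent diagonal matrix with entries 4, 3, 1, 1.
Counting signs: 4 positive.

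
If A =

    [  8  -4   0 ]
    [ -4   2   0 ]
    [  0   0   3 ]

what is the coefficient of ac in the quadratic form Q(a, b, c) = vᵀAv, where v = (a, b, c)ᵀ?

0

The coefficient of ac is A[1,3] + A[3,1] = 2·0 = 0.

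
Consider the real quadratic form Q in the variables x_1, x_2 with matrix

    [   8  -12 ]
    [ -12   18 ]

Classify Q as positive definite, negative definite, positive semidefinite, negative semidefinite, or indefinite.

For the 2×2 matrix [[8, -12], [-12, 18]]: det = 8·18 − (-12)² = 0, trace = 26.
det = 0 so one eigenvalue is zero; the form is semidefinite with the sign of the trace.

positive semidefinite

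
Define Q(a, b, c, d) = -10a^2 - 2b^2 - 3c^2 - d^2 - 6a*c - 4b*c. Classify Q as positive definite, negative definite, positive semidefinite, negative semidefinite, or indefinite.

negative definite

Write A = [[-10, 0, -3, 0], [0, -2, -2, 0], [-3, -2, -3, 0], [0, 0, 0, -1]].
Congruent diagonalization of A (simultaneous row and column reduction) yields pivots -10, -2, -1/10, -1.
So there are 4 negative pivots.
Hence Q is negative definite.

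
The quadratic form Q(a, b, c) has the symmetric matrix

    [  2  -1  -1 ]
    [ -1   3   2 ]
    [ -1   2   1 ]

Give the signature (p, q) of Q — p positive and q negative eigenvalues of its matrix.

(2, 1)

Row-reducing A symmetrically gives the diagonal entries 2, 5/2, -2/5.
Counting signs: 2 positive, 1 negative.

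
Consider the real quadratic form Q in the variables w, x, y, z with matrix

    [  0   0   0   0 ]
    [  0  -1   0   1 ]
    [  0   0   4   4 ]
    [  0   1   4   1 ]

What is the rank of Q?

Row-reducing A symmetrically gives the diagonal entries 0, -1, 4, -2.
That gives 1 positive, 2 negative, 1 zero pivots.
The rank is the number of nonzero pivots: 3.

3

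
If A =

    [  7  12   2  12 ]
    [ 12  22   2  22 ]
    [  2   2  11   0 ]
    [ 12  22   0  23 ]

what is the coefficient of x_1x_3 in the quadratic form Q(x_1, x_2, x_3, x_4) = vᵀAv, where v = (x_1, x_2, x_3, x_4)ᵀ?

The coefficient of x_1x_3 is A[1,3] + A[3,1] = 2·2 = 4.

4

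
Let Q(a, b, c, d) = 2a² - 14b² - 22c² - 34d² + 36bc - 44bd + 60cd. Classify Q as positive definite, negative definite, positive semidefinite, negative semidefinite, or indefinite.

indefinite

Write A = [[2, 0, 0, 0], [0, -14, 18, -22], [0, 18, -22, 30], [0, -22, 30, -34]].
Row-reducing A symmetrically gives the diagonal entries 2, -14, 8/7, -2.
So there are 2 positive, 2 negative pivots.
Hence Q is indefinite.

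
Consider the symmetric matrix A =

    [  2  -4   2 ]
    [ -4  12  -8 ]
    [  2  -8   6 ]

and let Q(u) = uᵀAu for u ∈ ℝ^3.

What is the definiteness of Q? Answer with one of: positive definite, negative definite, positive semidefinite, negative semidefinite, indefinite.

positive semidefinite

Symmetric row and column elimination reduces A to a congruent diagonal form with pivots 2, 4, 0.
That gives 2 positive, 1 zero pivots.
Hence Q is positive semidefinite.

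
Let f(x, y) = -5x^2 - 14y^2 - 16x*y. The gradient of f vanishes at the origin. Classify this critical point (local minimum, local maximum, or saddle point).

local maximum

The Hessian at the origin is H = [[-10, -16], [-16, -28]].
det H = -10·-28 − (-16)² = 24 > 0 and H[1,1] = -10 < 0, so H is negative definite.
Therefore the origin is a local maximum.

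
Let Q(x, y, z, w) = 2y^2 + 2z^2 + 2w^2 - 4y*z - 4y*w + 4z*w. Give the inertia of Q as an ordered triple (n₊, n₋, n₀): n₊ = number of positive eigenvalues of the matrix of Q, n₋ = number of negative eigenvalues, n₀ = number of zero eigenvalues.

(1, 0, 3)

Write A = [[0, 0, 0, 0], [0, 2, -2, -2], [0, -2, 2, 2], [0, -2, 2, 2]].
Row-reducing A symmetrically gives the diagonal entries 0, 2, 0, 0.
That gives 1 positive, 3 zero pivots.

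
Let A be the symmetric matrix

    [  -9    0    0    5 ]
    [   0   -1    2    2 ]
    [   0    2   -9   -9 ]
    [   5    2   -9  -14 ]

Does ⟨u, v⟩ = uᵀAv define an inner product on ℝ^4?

Applying the same elementary operations to the rows and columns of A produces a congruent diagonal matrix with entries -9, -1, -5, -20/9.
So there are 4 negative pivots.
Hence Q is negative definite.
⟨·,·⟩ is an inner product exactly when A is positive definite.

no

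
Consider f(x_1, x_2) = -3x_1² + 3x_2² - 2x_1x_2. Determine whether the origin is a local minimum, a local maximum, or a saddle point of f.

saddle point

The Hessian at the origin is H = [[-6, -2], [-2, 6]].
det H = -6·6 − (-2)² = -40 < 0, so H is indefinite.
Therefore the origin is a saddle point.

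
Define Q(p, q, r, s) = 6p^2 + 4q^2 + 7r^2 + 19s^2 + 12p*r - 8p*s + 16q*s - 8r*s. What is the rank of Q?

The symmetric matrix is A = [[6, 0, 6, -4], [0, 4, 0, 8], [6, 0, 7, -4], [-4, 8, -4, 19]].
Applying the same elementary operations to the rows and columns of A produces a congruent diagonal matrix with entries 6, 4, 1, 1/3.
Counting signs: 4 positive.
The rank is the number of nonzero pivots: 4.

4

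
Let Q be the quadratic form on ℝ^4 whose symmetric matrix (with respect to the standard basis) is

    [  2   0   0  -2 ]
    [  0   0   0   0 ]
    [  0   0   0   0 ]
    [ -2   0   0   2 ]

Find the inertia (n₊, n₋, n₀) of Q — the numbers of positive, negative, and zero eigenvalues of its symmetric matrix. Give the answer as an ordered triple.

(1, 0, 3)

Congruent diagonalization of A (simultaneous row and column reduction) yields pivots 2, 0, 0, 0.
That gives 1 positive, 3 zero pivots.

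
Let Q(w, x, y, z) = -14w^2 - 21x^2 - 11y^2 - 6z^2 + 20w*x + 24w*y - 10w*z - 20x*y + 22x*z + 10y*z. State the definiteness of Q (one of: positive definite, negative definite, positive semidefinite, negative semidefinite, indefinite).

The symmetric matrix of Q is A = [[-14, 10, 12, -5], [10, -21, -10, 11], [12, -10, -11, 5], [-5, 11, 5, -6]].
Leading principal minors: Δ_1 = -14, Δ_2 = 194, Δ_3 = -110, Δ_4 = 25.
The signs alternate starting with Δ_1 < 0, so by Sylvester's criterion Q is negative definite.

negative definite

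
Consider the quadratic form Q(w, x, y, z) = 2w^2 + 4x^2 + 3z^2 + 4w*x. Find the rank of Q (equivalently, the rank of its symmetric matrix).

3

The symmetric matrix is A = [[2, 2, 0, 0], [2, 4, 0, 0], [0, 0, 0, 0], [0, 0, 0, 3]].
Row-reducing A symmetrically gives the diagonal entries 2, 2, 0, 3.
Counting signs: 3 positive, 1 zero.
The rank is the number of nonzero pivots: 3.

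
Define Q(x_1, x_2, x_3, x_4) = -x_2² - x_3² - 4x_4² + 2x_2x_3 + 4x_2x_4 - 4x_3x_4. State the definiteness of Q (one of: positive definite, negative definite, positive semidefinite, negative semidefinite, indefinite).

The associated matrix is A = [[0, 0, 0, 0], [0, -1, 1, 2], [0, 1, -1, -2], [0, 2, -2, -4]].
Applying the same elementary operations to the rows and columns of A produces a congruent diagonal matrix with entries 0, -1, 0, 0.
Counting signs: 1 negative, 3 zero.
Hence Q is negative semidefinite.

negative semidefinite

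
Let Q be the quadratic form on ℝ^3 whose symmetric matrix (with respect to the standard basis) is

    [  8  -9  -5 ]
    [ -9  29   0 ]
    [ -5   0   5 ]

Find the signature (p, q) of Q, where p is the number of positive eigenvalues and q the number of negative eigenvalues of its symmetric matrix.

(3, 0)

Row-reducing A symmetrically gives the diagonal entries 8, 151/8, 30/151.
That gives 3 positive pivots.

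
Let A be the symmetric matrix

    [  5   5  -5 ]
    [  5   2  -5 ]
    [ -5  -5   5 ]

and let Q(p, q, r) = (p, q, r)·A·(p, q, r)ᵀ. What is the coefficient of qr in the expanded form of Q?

-10

The coefficient of qr is A[2,3] + A[3,2] = 2·(-5) = -10.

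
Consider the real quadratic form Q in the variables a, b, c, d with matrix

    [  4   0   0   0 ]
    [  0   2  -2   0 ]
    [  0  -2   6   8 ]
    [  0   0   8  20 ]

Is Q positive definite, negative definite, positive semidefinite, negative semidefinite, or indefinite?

positive definite

Leading principal minors: Δ_1 = 4, Δ_2 = 8, Δ_3 = 32, Δ_4 = 128.
All leading principal minors are positive, so by Sylvester's criterion Q is positive definite.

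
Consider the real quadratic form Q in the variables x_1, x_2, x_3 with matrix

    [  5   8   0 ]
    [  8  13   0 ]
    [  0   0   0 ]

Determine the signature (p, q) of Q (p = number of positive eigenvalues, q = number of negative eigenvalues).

(2, 0)

Congruent diagonalization of A (simultaneous row and column reduction) yields pivots 5, 1/5, 0.
Counting signs: 2 positive, 1 zero.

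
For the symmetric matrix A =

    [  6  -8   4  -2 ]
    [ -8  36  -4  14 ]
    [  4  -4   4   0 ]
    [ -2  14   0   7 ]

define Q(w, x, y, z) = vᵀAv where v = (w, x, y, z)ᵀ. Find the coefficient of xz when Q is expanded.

28

The coefficient of xz is A[2,4] + A[4,2] = 2·14 = 28.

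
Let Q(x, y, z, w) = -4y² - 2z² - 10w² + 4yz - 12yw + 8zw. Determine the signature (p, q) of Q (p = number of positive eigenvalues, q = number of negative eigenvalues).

The associated matrix is A = [[0, 0, 0, 0], [0, -4, 2, -6], [0, 2, -2, 4], [0, -6, 4, -10]].
Congruent diagonalization of A (simultaneous row and column reduction) yields pivots 0, -4, -1, 0.
Counting signs: 2 negative, 2 zero.

(0, 2)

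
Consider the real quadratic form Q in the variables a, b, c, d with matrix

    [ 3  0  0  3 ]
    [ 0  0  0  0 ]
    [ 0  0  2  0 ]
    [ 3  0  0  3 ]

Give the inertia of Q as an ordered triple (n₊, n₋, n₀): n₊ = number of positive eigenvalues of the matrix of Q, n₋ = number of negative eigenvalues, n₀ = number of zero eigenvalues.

(2, 0, 2)

Row-reducing A symmetrically gives the diagonal entries 3, 0, 2, 0.
Counting signs: 2 positive, 2 zero.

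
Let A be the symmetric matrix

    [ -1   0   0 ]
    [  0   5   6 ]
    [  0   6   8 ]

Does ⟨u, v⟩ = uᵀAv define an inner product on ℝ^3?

no

Applying the same elementary operations to the rows and columns of A produces a congruent diagonal matrix with entries -1, 5, 4/5.
That gives 2 positive, 1 negative pivots.
Hence Q is indefinite.
⟨·,·⟩ is an inner product exactly when A is positive definite.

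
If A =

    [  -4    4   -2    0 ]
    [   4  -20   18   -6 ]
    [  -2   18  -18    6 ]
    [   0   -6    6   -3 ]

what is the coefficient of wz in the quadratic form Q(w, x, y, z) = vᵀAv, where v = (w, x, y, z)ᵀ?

0

The coefficient of wz is A[1,4] + A[4,1] = 2·0 = 0.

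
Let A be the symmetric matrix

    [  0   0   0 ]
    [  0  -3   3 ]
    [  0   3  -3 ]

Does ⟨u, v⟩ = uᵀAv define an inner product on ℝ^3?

no

Row-reducing A symmetrically gives the diagonal entries 0, -3, 0.
That gives 1 negative, 2 zero pivots.
Hence Q is negative semidefinite.
⟨·,·⟩ is an inner product exactly when A is positive definite.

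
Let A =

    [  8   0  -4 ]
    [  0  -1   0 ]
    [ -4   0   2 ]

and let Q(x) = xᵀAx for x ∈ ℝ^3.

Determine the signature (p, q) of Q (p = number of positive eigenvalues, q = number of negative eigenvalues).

(1, 1)

Congruent diagonalization of A (simultaneous row and column reduction) yields pivots 8, -1, 0.
Counting signs: 1 positive, 1 negative, 1 zero.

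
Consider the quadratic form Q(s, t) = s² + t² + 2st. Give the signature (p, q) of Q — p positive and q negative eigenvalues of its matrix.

The associated matrix is A = [[1, 1], [1, 1]].
Row-reducing A symmetrically gives the diagonal entries 1, 0.
That gives 1 positive, 1 zero pivots.

(1, 0)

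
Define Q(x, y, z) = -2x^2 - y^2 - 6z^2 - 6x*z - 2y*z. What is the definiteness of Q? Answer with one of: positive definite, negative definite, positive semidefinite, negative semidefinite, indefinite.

Write A = [[-2, 0, -3], [0, -1, -1], [-3, -1, -6]].
Congruent diagonalization of A (simultaneous row and column reduction) yields pivots -2, -1, -1/2.
Counting signs: 3 negative.
Hence Q is negative definite.

negative definite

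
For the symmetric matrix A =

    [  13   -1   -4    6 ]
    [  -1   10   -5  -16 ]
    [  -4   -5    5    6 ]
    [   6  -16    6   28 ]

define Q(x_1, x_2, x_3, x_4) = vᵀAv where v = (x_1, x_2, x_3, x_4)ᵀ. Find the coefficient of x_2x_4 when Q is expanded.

The coefficient of x_2x_4 is A[2,4] + A[4,2] = 2·(-16) = -32.

-32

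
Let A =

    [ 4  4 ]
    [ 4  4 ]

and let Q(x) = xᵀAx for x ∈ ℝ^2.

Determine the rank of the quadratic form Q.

Applying the same elementary operations to the rows and columns of A produces a congruent diagonal matrix with entries 4, 0.
So there are 1 positive, 1 zero pivots.
The rank is the number of nonzero pivots: 1.

1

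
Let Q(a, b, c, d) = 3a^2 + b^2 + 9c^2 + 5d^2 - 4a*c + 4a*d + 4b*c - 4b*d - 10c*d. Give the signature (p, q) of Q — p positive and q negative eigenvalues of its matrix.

(3, 1)

Write A = [[3, 0, -2, 2], [0, 1, 2, -2], [-2, 2, 9, -5], [2, -2, -5, 5]].
Symmetric row and column elimination reduces A to a congruent diagonal form with pivots 3, 1, 11/3, -4/11.
So there are 3 positive, 1 negative pivots.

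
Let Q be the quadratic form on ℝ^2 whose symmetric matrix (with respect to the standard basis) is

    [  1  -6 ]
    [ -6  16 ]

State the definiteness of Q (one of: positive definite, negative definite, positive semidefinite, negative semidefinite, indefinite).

indefinite

For the 2×2 matrix [[1, -6], [-6, 16]]: det = 1·16 − (-6)² = -20, trace = 17.
det < 0 so the eigenvalues have opposite signs; the form is indefinite.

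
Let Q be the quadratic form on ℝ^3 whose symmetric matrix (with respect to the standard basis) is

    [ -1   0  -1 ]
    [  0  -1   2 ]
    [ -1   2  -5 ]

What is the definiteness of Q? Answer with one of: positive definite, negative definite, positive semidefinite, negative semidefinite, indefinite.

Row-reducing A symmetrically gives the diagonal entries -1, -1, 0.
So there are 2 negative, 1 zero pivots.
Hence Q is negative semidefinite.

negative semidefinite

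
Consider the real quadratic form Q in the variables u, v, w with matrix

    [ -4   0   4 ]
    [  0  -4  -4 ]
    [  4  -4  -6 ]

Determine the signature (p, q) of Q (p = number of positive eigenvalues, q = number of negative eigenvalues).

(1, 2)

Congruent diagonalization of A (simultaneous row and column reduction) yields pivots -4, -4, 2.
That gives 1 positive, 2 negative pivots.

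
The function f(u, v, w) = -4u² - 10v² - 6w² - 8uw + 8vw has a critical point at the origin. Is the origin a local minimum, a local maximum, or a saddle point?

The Hessian at the origin is H = [[-8, 0, -8], [0, -20, 8], [-8, 8, -12]].
An LDLᵀ factorisation of H has diagonal entries -8, -20, -4/5.
Counting signs: 3 negative.
H is negative definite, so the origin is a strict local maximum.

local maximum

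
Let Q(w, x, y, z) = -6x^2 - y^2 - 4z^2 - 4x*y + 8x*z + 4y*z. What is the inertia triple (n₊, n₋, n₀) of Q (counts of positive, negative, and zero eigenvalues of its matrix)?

Write A = [[0, 0, 0, 0], [0, -6, -2, 4], [0, -2, -1, 2], [0, 4, 2, -4]].
Row-reducing A symmetrically gives the diagonal entries 0, -6, -1/3, 0.
So there are 2 negative, 2 zero pivots.

(0, 2, 2)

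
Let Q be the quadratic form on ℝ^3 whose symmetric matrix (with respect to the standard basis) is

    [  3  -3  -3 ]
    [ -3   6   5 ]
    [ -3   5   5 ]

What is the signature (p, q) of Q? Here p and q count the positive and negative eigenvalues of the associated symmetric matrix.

(3, 0)

Row-reducing A symmetrically gives the diagonal entries 3, 3, 2/3.
That gives 3 positive pivots.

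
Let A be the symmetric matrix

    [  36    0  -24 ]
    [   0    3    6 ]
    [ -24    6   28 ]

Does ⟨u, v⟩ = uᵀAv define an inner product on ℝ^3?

no

Row-reducing A symmetrically gives the diagonal entries 36, 3, 0.
So there are 2 positive, 1 zero pivots.
Hence Q is positive semidefinite.
⟨·,·⟩ is an inner product exactly when A is positive definite.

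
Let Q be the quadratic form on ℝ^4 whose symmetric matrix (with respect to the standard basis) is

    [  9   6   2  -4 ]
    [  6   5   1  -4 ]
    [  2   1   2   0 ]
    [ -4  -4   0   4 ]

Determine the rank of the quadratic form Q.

Row-reducing A symmetrically gives the diagonal entries 9, 1, 13/9, 4/13.
That gives 4 positive pivots.
The rank is the number of nonzero pivots: 4.

4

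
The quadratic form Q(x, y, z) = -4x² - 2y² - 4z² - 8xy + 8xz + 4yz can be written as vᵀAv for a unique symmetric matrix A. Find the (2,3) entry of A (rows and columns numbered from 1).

The coefficient of y·z in Q is 4. For a symmetric A this equals A[2,3] + A[3,2] = 2·A[2,3].
So A[2,3] = 4/2 = 2.

2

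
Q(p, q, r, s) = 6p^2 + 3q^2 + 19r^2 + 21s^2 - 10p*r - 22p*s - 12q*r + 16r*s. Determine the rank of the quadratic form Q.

4

The associated matrix is A = [[6, 0, -5, -11], [0, 3, -6, 0], [-5, -6, 19, 8], [-11, 0, 8, 21]].
Applying the same elementary operations to the rows and columns of A produces a congruent diagonal matrix with entries 6, 3, 17/6, 6/17.
So there are 4 positive pivots.
The rank is the number of nonzero pivots: 4.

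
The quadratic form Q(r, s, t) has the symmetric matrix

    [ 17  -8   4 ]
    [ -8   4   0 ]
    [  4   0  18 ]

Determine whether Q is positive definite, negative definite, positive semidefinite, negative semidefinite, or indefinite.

positive definite

Leading principal minors: Δ_1 = 17, Δ_2 = 4, Δ_3 = 8.
All leading principal minors are positive, so by Sylvester's criterion Q is positive definite.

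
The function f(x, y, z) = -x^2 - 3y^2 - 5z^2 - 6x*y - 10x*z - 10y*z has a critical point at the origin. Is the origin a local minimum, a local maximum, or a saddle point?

saddle point

The Hessian at the origin is H = [[-2, -6, -10], [-6, -6, -10], [-10, -10, -10]].
An LDLᵀ factorisation of H has diagonal entries -2, 12, 20/3.
That gives 2 positive, 1 negative pivots.
H is indefinite, so the origin is a saddle point.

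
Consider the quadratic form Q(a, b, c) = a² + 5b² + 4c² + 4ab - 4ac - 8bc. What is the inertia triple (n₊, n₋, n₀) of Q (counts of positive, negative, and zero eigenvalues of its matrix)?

(2, 0, 1)

The symmetric matrix is A = [[1, 2, -2], [2, 5, -4], [-2, -4, 4]].
Row-reducing A symmetrically gives the diagonal entries 1, 1, 0.
So there are 2 positive, 1 zero pivots.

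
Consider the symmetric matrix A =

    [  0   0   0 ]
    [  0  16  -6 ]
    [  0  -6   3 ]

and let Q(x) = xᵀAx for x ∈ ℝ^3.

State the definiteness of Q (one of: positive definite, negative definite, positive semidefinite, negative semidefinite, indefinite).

positive semidefinite

Symmetric row and column elimination reduces A to a congruent diagonal form with pivots 0, 16, 3/4.
That gives 2 positive, 1 zero pivots.
Hence Q is positive semidefinite.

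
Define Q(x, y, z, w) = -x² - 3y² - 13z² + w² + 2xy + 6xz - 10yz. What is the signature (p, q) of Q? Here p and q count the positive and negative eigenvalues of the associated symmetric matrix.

Write A = [[-1, 1, 3, 0], [1, -3, -5, 0], [3, -5, -13, 0], [0, 0, 0, 1]].
Row-reducing A symmetrically gives the diagonal entries -1, -2, -2, 1.
Counting signs: 1 positive, 3 negative.

(1, 3)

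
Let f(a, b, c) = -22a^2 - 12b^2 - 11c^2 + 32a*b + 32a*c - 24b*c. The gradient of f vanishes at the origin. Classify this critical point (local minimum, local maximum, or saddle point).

saddle point

The Hessian at the origin is H = [[-44, 32, 32], [32, -24, -24], [32, -24, -22]].
An LDLᵀ factorisation of H has diagonal entries -44, -8/11, 2.
So there are 1 positive, 2 negative pivots.
H is indefinite, so the origin is a saddle point.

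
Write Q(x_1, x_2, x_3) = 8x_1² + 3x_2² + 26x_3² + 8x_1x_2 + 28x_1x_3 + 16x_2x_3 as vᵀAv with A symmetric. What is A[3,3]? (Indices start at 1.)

The coefficient of x_3² in Q is 26, and that is exactly A[3,3].

26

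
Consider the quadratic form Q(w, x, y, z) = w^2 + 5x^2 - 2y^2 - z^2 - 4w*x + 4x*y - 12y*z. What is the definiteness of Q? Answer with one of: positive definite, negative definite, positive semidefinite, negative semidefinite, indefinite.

indefinite

Write A = [[1, -2, 0, 0], [-2, 5, 2, 0], [0, 2, -2, -6], [0, 0, -6, -1]].
Applying the same elementary operations to the rows and columns of A produces a congruent diagonal matrix with entries 1, 1, -6, 5.
That gives 3 positive, 1 negative pivots.
Hence Q is indefinite.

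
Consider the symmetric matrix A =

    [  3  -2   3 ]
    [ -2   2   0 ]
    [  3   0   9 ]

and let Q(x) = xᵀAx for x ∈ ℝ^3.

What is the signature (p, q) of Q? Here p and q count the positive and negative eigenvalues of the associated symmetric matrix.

(2, 0)

Symmetric row and column elimination reduces A to a congruent diagonal form with pivots 3, 2/3, 0.
That gives 2 positive, 1 zero pivots.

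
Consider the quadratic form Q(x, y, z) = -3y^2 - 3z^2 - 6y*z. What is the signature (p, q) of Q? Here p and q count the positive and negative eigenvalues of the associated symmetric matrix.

Write A = [[0, 0, 0], [0, -3, -3], [0, -3, -3]].
Applying the same elementary operations to the rows and columns of A produces a congruent diagonal matrix with entries 0, -3, 0.
Counting signs: 1 negative, 2 zero.

(0, 1)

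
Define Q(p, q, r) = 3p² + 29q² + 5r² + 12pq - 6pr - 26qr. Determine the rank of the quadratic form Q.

3

The symmetric matrix is A = [[3, 6, -3], [6, 29, -13], [-3, -13, 5]].
Row-reducing A symmetrically gives the diagonal entries 3, 17, -15/17.
So there are 2 positive, 1 negative pivots.
The rank is the number of nonzero pivots: 3.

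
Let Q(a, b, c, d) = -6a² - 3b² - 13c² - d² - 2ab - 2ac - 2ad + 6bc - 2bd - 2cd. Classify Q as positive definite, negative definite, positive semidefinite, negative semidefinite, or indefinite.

negative definite

The symmetric matrix of Q is A = [[-6, -1, -1, -1], [-1, -3, 3, -1], [-1, 3, -13, -1], [-1, -1, -1, -1]].
Leading principal minors: Δ_1 = -6, Δ_2 = 17, Δ_3 = -158, Δ_4 = 40.
The signs alternate starting with Δ_1 < 0, so by Sylvester's criterion Q is negative definite.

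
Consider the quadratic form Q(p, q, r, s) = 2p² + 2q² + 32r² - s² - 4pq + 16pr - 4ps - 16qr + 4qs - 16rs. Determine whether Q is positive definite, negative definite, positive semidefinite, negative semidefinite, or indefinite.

The associated matrix is A = [[2, -2, 8, -2], [-2, 2, -8, 2], [8, -8, 32, -8], [-2, 2, -8, -1]].
Congruent diagonalization of A (simultaneous row and column reduction) yields pivots 2, 0, 0, -3.
That gives 1 positive, 1 negative, 2 zero pivots.
Hence Q is indefinite.

indefinite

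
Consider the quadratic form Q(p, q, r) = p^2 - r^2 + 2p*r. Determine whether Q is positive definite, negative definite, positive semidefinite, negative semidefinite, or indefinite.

The symmetric matrix is A = [[1, 0, 1], [0, 0, 0], [1, 0, -1]].
Symmetric row and column elimination reduces A to a congruent diagonal form with pivots 1, 0, -2.
That gives 1 positive, 1 negative, 1 zero pivots.
Hence Q is indefinite.

indefinite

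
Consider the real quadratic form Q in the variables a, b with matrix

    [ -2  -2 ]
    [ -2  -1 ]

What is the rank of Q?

2

Symmetric row and column elimination reduces A to a congruent diagonal form with pivots -2, 1.
So there are 1 positive, 1 negative pivots.
The rank is the number of nonzero pivots: 2.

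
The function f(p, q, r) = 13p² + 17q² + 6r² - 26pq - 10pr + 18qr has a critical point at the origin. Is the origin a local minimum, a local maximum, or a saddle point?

The Hessian at the origin is H = [[26, -26, -10], [-26, 34, 18], [-10, 18, 12]].
An LDLᵀ factorisation of H has diagonal entries 26, 8, 2/13.
That gives 3 positive pivots.
H is positive definite, so the origin is a strict local minimum.

local minimum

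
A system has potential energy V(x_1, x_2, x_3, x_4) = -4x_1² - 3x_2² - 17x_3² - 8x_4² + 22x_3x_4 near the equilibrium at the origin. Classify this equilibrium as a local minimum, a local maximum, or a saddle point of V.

local maximum

The Hessian at the origin is H = [[-8, 0, 0, 0], [0, -6, 0, 0], [0, 0, -34, 22], [0, 0, 22, -16]].
Congruent diagonalization of H (simultaneous row and column reduction) yields pivots -8, -6, -34, -30/17.
That gives 4 negative pivots.
H is negative definite, so the origin is a strict local maximum.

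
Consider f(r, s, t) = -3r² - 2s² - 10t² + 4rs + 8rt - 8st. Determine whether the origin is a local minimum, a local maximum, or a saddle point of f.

The Hessian at the origin is H = [[-6, 4, 8], [4, -4, -8], [8, -8, -20]].
Applying the same elementary operations to the rows and columns of H produces a congruent diagonal matrix with entries -6, -4/3, -4.
So there are 3 negative pivots.
H is negative definite, so the origin is a strict local maximum.

local maximum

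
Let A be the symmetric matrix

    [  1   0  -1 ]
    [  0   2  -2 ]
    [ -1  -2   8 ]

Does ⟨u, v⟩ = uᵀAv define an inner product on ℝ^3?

Leading principal minors: Δ_1 = 1, Δ_2 = 2, Δ_3 = 10.
All leading principal minors are positive, so by Sylvester's criterion Q is positive definite.
⟨·,·⟩ is an inner product exactly when A is positive definite.

yes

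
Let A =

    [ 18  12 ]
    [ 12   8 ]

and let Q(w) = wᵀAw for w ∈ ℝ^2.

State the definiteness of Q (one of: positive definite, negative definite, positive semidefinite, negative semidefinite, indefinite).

positive semidefinite

Congruent diagonalization of A (simultaneous row and column reduction) yields pivots 18, 0.
Counting signs: 1 positive, 1 zero.
Hence Q is positive semidefinite.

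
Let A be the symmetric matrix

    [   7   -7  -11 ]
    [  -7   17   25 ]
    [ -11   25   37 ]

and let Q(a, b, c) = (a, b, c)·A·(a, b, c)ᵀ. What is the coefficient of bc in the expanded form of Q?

The coefficient of bc is A[2,3] + A[3,2] = 2·25 = 50.

50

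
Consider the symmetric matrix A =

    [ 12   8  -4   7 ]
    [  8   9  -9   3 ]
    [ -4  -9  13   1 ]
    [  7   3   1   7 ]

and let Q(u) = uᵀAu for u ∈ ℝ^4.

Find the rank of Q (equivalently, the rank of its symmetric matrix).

4

Applying the same elementary operations to the rows and columns of A produces a congruent diagonal matrix with entries 12, 11/3, 8/11, 15/8.
That gives 4 positive pivots.
The rank is the number of nonzero pivots: 4.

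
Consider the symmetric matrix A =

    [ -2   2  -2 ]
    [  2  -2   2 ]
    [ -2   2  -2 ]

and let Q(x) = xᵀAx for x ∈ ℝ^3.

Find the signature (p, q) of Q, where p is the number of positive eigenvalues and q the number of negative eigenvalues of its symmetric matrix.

(0, 1)

Applying the same elementary operations to the rows and columns of A produces a congruent diagonal matrix with entries -2, 0, 0.
So there are 1 negative, 2 zero pivots.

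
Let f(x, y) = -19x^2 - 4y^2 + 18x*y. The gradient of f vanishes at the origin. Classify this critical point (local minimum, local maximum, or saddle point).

The Hessian at the origin is H = [[-38, 18], [18, -8]].
det H = -38·-8 − (18)² = -20 < 0, so H is indefinite.
Therefore the origin is a saddle point.

saddle point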